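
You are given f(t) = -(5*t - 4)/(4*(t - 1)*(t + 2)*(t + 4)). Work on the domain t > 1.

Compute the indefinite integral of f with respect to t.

F(t) = -log(t - 1)/60 - 7*log(t + 2)/12 + 3*log(t + 4)/5 + C

Factor the denominator (4*(t - 1)*(t + 2)*(t + 4)) and decompose: f = 3/(5*(t + 4)) - 7/(12*(t + 2)) - 1/(60*(t - 1)); each piece integrates to a log, atan, or power term.
Check: d/dt[-log(t - 1)/60 - 7*log(t + 2)/12 + 3*log(t + 4)/5] = (4 - 5*t)/(4*t**3 + 20*t**2 + 8*t - 32), which equals f(t).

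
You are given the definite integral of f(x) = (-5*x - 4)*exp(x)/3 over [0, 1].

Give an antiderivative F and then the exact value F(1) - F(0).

Recognize the product-rule pattern: f = u'v + uv' with u = 1/3 - 5*x/3, v = exp(x), so integration by parts undoes it.
F(x) = -5*x*exp(x)/3 + exp(x)/3 is an antiderivative of f.
Check: d/dx[-5*x*exp(x)/3 + exp(x)/3] = -5*x*exp(x)/3 - 4*exp(x)/3, which equals f(x).
F(1) = -4*exp(1)/3; F(0) = 1/3.
Integral = F(1) - F(0) = -4*exp(1)/3 - 1/3.

Antiderivative: F(x) = -5*x*exp(x)/3 + exp(x)/3; value = -4*exp(1)/3 - 1/3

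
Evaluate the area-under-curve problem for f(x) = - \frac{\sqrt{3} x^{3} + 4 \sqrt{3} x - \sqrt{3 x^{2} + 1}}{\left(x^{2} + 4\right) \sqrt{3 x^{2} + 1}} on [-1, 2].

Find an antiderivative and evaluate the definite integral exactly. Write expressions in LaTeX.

Differentiate the proposed F(x) back; it has to land on f(x) exactly.
F(x) = \frac{- 2 \sqrt{3} \sqrt{3 x^{2} + 1} + 3 \operatorname{atan}{\left(\frac{x}{2} \right)}}{6} is an antiderivative of f.
Check: d/dx[\frac{- 2 \sqrt{3} \sqrt{3 x^{2} + 1} + 3 \operatorname{atan}{\left(\frac{x}{2} \right)}}{6}] = \frac{- \sqrt{3} x^{3} - 4 \sqrt{3} x + \sqrt{3 x^{2} + 1}}{x^{2} \sqrt{3 x^{2} + 1} + 4 \sqrt{3 x^{2} + 1}}, which equals f(x).
F(2) = - \frac{\sqrt{39}}{3} + \frac{\pi}{8}; F(-1) = - \frac{2 \sqrt{3}}{3} - \frac{\operatorname{atan}{\left(\frac{1}{2} \right)}}{2}.
Integral = F(2) - F(-1) = - \frac{\sqrt{39}}{3} + \frac{\operatorname{atan}{\left(\frac{1}{2} \right)}}{2} + \frac{\pi}{8} + \frac{2 \sqrt{3}}{3}.

Antiderivative: F(x) = \frac{- 2 \sqrt{3} \sqrt{3 x^{2} + 1} + 3 \operatorname{atan}{\left(\frac{x}{2} \right)}}{6}; value = - \frac{\sqrt{39}}{3} + \frac{\operatorname{atan}{\left(\frac{1}{2} \right)}}{2} + \frac{\pi}{8} + \frac{2 \sqrt{3}}{3}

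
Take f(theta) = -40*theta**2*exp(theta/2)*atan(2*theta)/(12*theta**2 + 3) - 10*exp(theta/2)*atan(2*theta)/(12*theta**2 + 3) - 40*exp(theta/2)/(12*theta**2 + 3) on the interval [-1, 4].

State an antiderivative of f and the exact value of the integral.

Recognize the product-rule pattern: f = u'v + uv' with u = -20*atan(2*theta)/3, v = exp(theta/2), so integration by parts undoes it.
F(theta) = -20*exp(theta/2)*atan(2*theta)/3 is an antiderivative of f.
Check: d/dtheta[-20*exp(theta/2)*atan(2*theta)/3] = (-40*theta**2*exp(theta/2)*atan(2*theta) - 10*exp(theta/2)*atan(2*theta) - 40*exp(theta/2))/(12*theta**2 + 3), which equals f(theta).
F(4) = -20*exp(2)*atan(8)/3; F(-1) = 20*exp(-1/2)*atan(2)/3.
Integral = F(4) - F(-1) = -20*exp(2)*atan(8)/3 - 20*exp(-1/2)*atan(2)/3.

Antiderivative: F(theta) = -20*exp(theta/2)*atan(2*theta)/3; value = -20*exp(2)*atan(8)/3 - 20*exp(-1/2)*atan(2)/3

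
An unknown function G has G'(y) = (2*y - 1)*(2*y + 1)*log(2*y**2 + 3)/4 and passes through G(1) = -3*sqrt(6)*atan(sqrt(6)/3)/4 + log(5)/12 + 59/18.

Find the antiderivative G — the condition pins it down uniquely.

Since d/dy undoes antidifferentiation here, G(y) must give back the stated G'(y).
A general antiderivative is -2*y**3/9 + 3*y/2 + (y**3/3 - y/4)*log(2*y**2 + 3) - 3*sqrt(6)*atan(sqrt(6)*y/3)/4 + C.
The condition gives C = -3*sqrt(6)*atan(sqrt(6)/3)/4 + log(5)/12 + 59/18 - (-3*sqrt(6)*atan(sqrt(6)/3)/4 + log(5)/12 + 23/18) = 2.
So G(y) = y**3*log(2*y**2 + 3)/3 - 2*y**3/9 - y*log(2*y**2 + 3)/4 + 3*y/2 - 3*sqrt(6)*atan(sqrt(6)*y/3)/4 + 2.
Check: d/dy[y**3*log(2*y**2 + 3)/3 - 2*y**3/9 - y*log(2*y**2 + 3)/4 + 3*y/2 - 3*sqrt(6)*atan(sqrt(6)*y/3)/4 + 2] = y**2*log(2*y**2 + 3) - log(2*y**2 + 3)/4, which equals G'(y).

G(y) = y**3*log(2*y**2 + 3)/3 - 2*y**3/9 - y*log(2*y**2 + 3)/4 + 3*y/2 - 3*sqrt(6)*atan(sqrt(6)*y/3)/4 + 2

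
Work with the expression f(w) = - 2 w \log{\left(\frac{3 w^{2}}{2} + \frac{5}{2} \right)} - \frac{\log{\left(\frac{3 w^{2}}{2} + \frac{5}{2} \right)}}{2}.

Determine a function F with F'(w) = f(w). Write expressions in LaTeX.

Integrate term by term and add the pieces.
Check: d/dw[w^{2} + w + \left(- w^{2} - \frac{w}{2}\right) \log{\left(\frac{3 w^{2}}{2} + \frac{5}{2} \right)} - \frac{5 \log{\left(w^{2} + \frac{5}{3} \right)}}{3} - \frac{\sqrt{15} \operatorname{atan}{\left(\frac{\sqrt{15} w}{5} \right)}}{3}] = - 2 w \log{\left(3 w^{2} + 5 \right)} + 2 w \log{\left(2 \right)} - \frac{\log{\left(3 w^{2} + 5 \right)}}{2} + \frac{\log{\left(2 \right)}}{2}, which equals f(w).

An antiderivative is F(w) = w^{2} + w + \left(- w^{2} - \frac{w}{2}\right) \log{\left(\frac{3 w^{2}}{2} + \frac{5}{2} \right)} - \frac{5 \log{\left(w^{2} + \frac{5}{3} \right)}}{3} - \frac{\sqrt{15} \operatorname{atan}{\left(\frac{\sqrt{15} w}{5} \right)}}{3}.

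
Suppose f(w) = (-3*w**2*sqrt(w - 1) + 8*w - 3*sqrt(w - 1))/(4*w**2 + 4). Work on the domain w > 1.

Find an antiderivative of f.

An antiderivative is F(w) = (-(w - 1)**(3/2) + 2*log(2*w**2 + 2))/2.

For F(w) to be correct the identity F'(w) - f(w) = 0 must hold.
Check: d/dw[(-(w - 1)**(3/2) + 2*log(2*w**2 + 2))/2] = (-3*w**2*sqrt(w - 1) + 8*w - 3*sqrt(w - 1))/(4*w**2 + 4) = f(w).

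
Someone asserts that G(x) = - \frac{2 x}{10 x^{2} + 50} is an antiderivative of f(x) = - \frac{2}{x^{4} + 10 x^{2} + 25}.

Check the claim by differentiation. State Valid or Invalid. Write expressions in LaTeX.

Invalid: d/dx[G] - f = \frac{1}{5 x^{2} + 25}, which is not 0.

d/dx[G] = \frac{x^{2} - 5}{5 x^{4} + 50 x^{2} + 125}
d/dx[G] - f(x) = \frac{1}{5 x^{2} + 25} != 0.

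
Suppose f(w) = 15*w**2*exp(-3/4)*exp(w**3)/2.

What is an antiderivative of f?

The substitution u = w**3 - 3/4 works: f is exactly (dF/du)*(du/dw) for that inner function.
Check: d/dw[5*exp(-3/4)*exp(w**3)/2] = 15*w**2*exp(-3/4)*exp(w**3)/2 = f(w).

An antiderivative is F(w) = 5*exp(-3/4)*exp(w**3)/2.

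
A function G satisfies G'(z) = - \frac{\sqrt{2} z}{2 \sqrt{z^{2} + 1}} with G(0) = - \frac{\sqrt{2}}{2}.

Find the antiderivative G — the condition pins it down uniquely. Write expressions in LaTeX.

G'(z) matches the chain-rule pattern g'(h)*h' with inner function h(z) = \frac{z^{2}}{2} + \frac{1}{2}; substituting u = h(z) collapses the integral.
A general antiderivative is - \sqrt{\frac{z^{2}}{2} + \frac{1}{2}} + C.
The condition gives C = - \frac{\sqrt{2}}{2} - (- \frac{\sqrt{2}}{2}) = 0.
So G(z) = - \frac{\sqrt{2} \sqrt{z^{2} + 1}}{2}.
Check: d/dz[- \frac{\sqrt{2} \sqrt{z^{2} + 1}}{2}] = - \frac{\sqrt{2} z}{2 \sqrt{z^{2} + 1}} = G'(z).

G(z) = - \frac{\sqrt{2} \sqrt{z^{2} + 1}}{2}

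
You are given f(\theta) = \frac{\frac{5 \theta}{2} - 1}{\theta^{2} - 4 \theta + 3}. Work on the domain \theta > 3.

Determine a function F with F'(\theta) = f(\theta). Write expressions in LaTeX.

The denominator factors as 2 \left(\theta - 3\right) \left(\theta - 1\right); partial fractions split f into directly integrable pieces: - \frac{3}{4 \left(\theta - 1\right)} + \frac{13}{4 \left(\theta - 3\right)}.
Check: d/d\theta[\frac{13 \log{\left(\theta - 3 \right)}}{4} - \frac{3 \log{\left(\theta - 1 \right)}}{4}] = \frac{5 \theta - 2}{2 \theta^{2} - 8 \theta + 6}, which equals f(\theta).

An antiderivative is F(\theta) = \frac{13 \log{\left(\theta - 3 \right)}}{4} - \frac{3 \log{\left(\theta - 1 \right)}}{4}.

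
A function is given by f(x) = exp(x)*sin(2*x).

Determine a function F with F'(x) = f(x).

An antiderivative F(x) passes only if d/dx[F] lands on f(x) exactly.
Check: d/dx[exp(x)*sin(2*x)/5 - 2*exp(x)*cos(2*x)/5] = exp(x)*sin(2*x) = f(x).

An antiderivative is F(x) = exp(x)*sin(2*x)/5 - 2*exp(x)*cos(2*x)/5.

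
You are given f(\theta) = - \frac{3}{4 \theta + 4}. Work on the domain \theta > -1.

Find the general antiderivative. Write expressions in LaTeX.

Differentiate the proposed F(\theta) back; it has to land on f(\theta) exactly.
Check: d/d\theta[- \frac{3 \log{\left(2 \theta + 2 \right)}}{4}] = - \frac{3}{4 \theta + 4} = f(\theta).

F(\theta) = - \frac{3 \log{\left(2 \theta + 2 \right)}}{4} + C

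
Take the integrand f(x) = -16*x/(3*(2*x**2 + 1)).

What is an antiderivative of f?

An antiderivative is F(x) = -4*log(2*x**2 + 1)/3.

The substitution u = 2*x**2 + 1 works: f is exactly (dF/du)*(du/dx) for that inner function.
Check: d/dx[-4*log(2*x**2 + 1)/3] = -16*x/(6*x**2 + 3), which equals f(x).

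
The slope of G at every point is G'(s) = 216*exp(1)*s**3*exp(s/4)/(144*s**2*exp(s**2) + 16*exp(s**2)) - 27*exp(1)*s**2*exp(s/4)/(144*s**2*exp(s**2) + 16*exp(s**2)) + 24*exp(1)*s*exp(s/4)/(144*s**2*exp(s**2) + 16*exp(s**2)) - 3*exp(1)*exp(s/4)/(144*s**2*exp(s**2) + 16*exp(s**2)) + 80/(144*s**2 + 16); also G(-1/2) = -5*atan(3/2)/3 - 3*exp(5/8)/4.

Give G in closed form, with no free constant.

G(s) = -3*exp(1)*exp(s/4)*exp(-s**2)/4 + 5*atan(3*s)/3

The integrand splits into summands that can be handled one at a time.
A general antiderivative is -3*exp(-s**2 + s/4 + 1)/4 + 5*atan(3*s)/3 + C.
The condition gives C = -5*atan(3/2)/3 - 3*exp(5/8)/4 - (-5*atan(3/2)/3 - 3*exp(5/8)/4) = 0.
So G(s) = -3*exp(1)*exp(s/4)*exp(-s**2)/4 + 5*atan(3*s)/3.
Check: d/ds[-3*exp(1)*exp(s/4)*exp(-s**2)/4 + 5*atan(3*s)/3] = (216*exp(1)*s**3*exp(s/4) - 27*exp(1)*s**2*exp(s/4) + 24*exp(1)*s*exp(s/4) - 3*exp(1)*exp(s/4) + 80*exp(s**2))/(144*s**2*exp(s**2) + 16*exp(s**2)), which equals G'(s).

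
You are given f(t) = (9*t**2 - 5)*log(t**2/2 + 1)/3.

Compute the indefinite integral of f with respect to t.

F(t) = (-2*t**3 + t*(3*t**2 - 5)*log(t**2/2 + 1) + 22*t - 22*sqrt(2)*atan(sqrt(2)*t/2))/3 + C

Since d/dt undoes antidifferentiation here, F'(t) = f(t) is required of F(t).
Check: d/dt[(-2*t**3 + t*(3*t**2 - 5)*log(t**2/2 + 1) + 22*t - 22*sqrt(2)*atan(sqrt(2)*t/2))/3] = 3*t**2*log(t**2/2 + 1) - 5*log(t**2/2 + 1)/3, which equals f(t).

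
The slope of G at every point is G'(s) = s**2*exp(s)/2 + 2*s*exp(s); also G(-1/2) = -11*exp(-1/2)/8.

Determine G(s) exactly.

G(s) = (s**2 + 2*s - 2)*exp(s)/2

Recognize the product-rule pattern: G'(s) = u'v + uv' with u = s**2/2 + s - 1, v = exp(s), so integration by parts undoes it.
A general antiderivative is (s**2 + 2*s - 2)*exp(s)/2 + C.
The condition gives C = -11*exp(-1/2)/8 - (-11*exp(-1/2)/8) = 0.
So G(s) = (s**2 + 2*s - 2)*exp(s)/2.
Check: d/ds[(s**2 + 2*s - 2)*exp(s)/2] = s**2*exp(s)/2 + 2*s*exp(s) = G'(s).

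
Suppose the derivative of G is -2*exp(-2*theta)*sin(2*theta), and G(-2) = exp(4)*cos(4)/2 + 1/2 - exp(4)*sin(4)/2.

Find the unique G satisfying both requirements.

The proposed G(theta) is checked by its d/dtheta: the result must match the given G'(theta).
A general antiderivative is exp(-2*theta)*sin(2*theta)/2 + exp(-2*theta)*cos(2*theta)/2 + C.
The condition gives C = exp(4)*cos(4)/2 + 1/2 - exp(4)*sin(4)/2 - (exp(4)*cos(4)/2 - exp(4)*sin(4)/2) = 1/2.
So G(theta) = (exp(2*theta) + sin(2*theta) + cos(2*theta))*exp(-2*theta)/2.
Check: d/dtheta[(exp(2*theta) + sin(2*theta) + cos(2*theta))*exp(-2*theta)/2] = -2*exp(-2*theta)*sin(2*theta) = G'(theta).

G(theta) = (exp(2*theta) + sin(2*theta) + cos(2*theta))*exp(-2*theta)/2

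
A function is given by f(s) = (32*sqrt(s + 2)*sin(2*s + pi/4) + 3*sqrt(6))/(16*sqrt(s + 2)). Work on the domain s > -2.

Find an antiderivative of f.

A first test for any F(s): its s-derivative must equal f(s) identically.
Check: d/ds[sqrt(2)*(3*sqrt(3)*sqrt(s + 2) - 4*sqrt(2)*cos(2*s + pi/4))/8] = (32*sqrt(s + 2)*sin(2*s + pi/4) + 3*sqrt(6))/(16*sqrt(s + 2)) = f(s).

An antiderivative is F(s) = sqrt(2)*(3*sqrt(3)*sqrt(s + 2) - 4*sqrt(2)*cos(2*s + pi/4))/8.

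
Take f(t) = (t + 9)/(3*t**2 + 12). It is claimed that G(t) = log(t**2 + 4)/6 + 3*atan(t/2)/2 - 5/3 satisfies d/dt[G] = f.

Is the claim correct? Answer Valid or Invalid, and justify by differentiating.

Valid. The derivative of G reproduces f.

d/dt[G] = (t + 9)/(3*t**2 + 12)
This equals f(t) exactly, so the claim holds.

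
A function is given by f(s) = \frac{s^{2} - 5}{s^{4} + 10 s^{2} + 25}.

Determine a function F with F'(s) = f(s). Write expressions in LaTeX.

f has the shape u'v + uv' for u = - \frac{s}{2} and v = \frac{1}{\frac{s^{2}}{2} + \frac{5}{2}} — it is the derivative of the product u*v.
Check: d/ds[- \frac{s}{s^{2} + 5}] = \frac{s^{2} - 5}{s^{4} + 10 s^{2} + 25} = f(s).

An antiderivative is F(s) = - \frac{s}{s^{2} + 5}.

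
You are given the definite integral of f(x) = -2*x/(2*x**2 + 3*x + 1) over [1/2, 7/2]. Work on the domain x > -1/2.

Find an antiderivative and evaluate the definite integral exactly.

Antiderivative: F(x) = log(x + 1/2) - 2*log(x + 1); value = -2*log(9/2) + 2*log(3/2) + log(4)

The denominator factors as (x + 1)*(2*x + 1); partial fractions split f into directly integrable pieces: 2/(2*x + 1) - 2/(x + 1).
F(x) = log(x + 1/2) - 2*log(x + 1) is an antiderivative of f.
Check: d/dx[log(x + 1/2) - 2*log(x + 1)] = -2*x/(2*x**2 + 3*x + 1) = f(x).
F(7/2) = -2*log(9/2) + log(4); F(1/2) = -2*log(3/2).
Integral = F(7/2) - F(1/2) = -2*log(9/2) + 2*log(3/2) + log(4).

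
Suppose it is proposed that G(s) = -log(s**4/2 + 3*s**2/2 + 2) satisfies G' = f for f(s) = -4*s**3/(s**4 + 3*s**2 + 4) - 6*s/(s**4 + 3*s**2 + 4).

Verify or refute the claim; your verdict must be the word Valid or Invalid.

Valid: G'(s) = f(s).

d/ds[G] = (-4*s**3 - 6*s)/(s**4 + 3*s**2 + 4)
This equals f(s) exactly, so the claim holds.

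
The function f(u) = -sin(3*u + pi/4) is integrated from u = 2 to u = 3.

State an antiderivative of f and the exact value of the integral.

Recover f(u) by differentiating a candidate F(u); any mismatch rules it out.
F(u) = cos(3*u + pi/4)/3 is an antiderivative of f.
Check: d/du[cos(3*u + pi/4)/3] = -sin(3*u + pi/4) = f(u).
F(3) = cos(pi/4 + 9)/3; F(2) = cos(pi/4 + 6)/3.
Integral = F(3) - F(2) = cos(pi/4 + 9)/3 - cos(pi/4 + 6)/3.

Antiderivative: F(u) = cos(3*u + pi/4)/3; value = cos(pi/4 + 9)/3 - cos(pi/4 + 6)/3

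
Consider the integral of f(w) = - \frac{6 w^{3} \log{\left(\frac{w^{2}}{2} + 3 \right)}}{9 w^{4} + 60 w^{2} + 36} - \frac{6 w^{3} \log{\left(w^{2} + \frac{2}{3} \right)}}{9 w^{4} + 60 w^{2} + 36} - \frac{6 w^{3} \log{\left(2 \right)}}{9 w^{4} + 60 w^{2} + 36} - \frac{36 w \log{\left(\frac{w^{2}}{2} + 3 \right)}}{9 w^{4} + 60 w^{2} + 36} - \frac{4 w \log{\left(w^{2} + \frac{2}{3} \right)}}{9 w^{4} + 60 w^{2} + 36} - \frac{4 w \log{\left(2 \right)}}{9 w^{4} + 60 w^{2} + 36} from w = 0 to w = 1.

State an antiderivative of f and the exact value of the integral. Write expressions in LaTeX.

f has the shape u'v + uv' for u = - \frac{\log{\left(\frac{w^{2}}{2} + 3 \right)}}{3} and v = \log{\left(2 w^{2} + \frac{4}{3} \right)} — it is the derivative of the product u*v.
F(w) = - \frac{\log{\left(\frac{w^{2}}{2} + 3 \right)} \log{\left(2 w^{2} + \frac{4}{3} \right)}}{3} is an antiderivative of f.
Check: d/dw[- \frac{\log{\left(\frac{w^{2}}{2} + 3 \right)} \log{\left(2 w^{2} + \frac{4}{3} \right)}}{3}] = \frac{- 6 w^{3} \log{\left(\frac{w^{2}}{2} + 3 \right)} - 6 w^{3} \log{\left(w^{2} + \frac{2}{3} \right)} - 6 w^{3} \log{\left(2 \right)} - 36 w \log{\left(\frac{w^{2}}{2} + 3 \right)} - 4 w \log{\left(w^{2} + \frac{2}{3} \right)} - 4 w \log{\left(2 \right)}}{9 w^{4} + 60 w^{2} + 36}, which equals f(w).
F(1) = - \frac{\log{\left(\frac{10}{3} \right)} \log{\left(\frac{7}{2} \right)}}{3}; F(0) = - \frac{\log{\left(\frac{4}{3} \right)} \log{\left(3 \right)}}{3}.
Integral = F(1) - F(0) = - \frac{\log{\left(\frac{10}{3} \right)} \log{\left(\frac{7}{2} \right)}}{3} + \frac{\log{\left(\frac{4}{3} \right)} \log{\left(3 \right)}}{3}.

Antiderivative: F(w) = - \frac{\log{\left(\frac{w^{2}}{2} + 3 \right)} \log{\left(2 w^{2} + \frac{4}{3} \right)}}{3}; value = - \frac{\log{\left(\frac{10}{3} \right)} \log{\left(\frac{7}{2} \right)}}{3} + \frac{\log{\left(\frac{4}{3} \right)} \log{\left(3 \right)}}{3}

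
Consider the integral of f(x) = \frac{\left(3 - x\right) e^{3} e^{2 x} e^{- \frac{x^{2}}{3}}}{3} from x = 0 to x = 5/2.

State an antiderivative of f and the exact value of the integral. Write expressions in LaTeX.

f matches the chain-rule pattern g'(h)*h' with inner function h(x) = - \frac{x^{2}}{3} + 2 x + 3; substituting u = h(x) collapses the integral.
F(x) = \frac{e^{3} e^{2 x} e^{- \frac{x^{2}}{3}}}{2} is an antiderivative of f.
Check: d/dx[\frac{e^{3} e^{2 x} e^{- \frac{x^{2}}{3}}}{2}] = \frac{\left(- x e^{3} e^{2 x} + 3 e^{3} e^{2 x}\right) e^{- \frac{x^{2}}{3}}}{3}, which equals f(x).
F(5/2) = \frac{e^{\frac{71}{12}}}{2}; F(0) = \frac{e^{3}}{2}.
Integral = F(5/2) - F(0) = - \frac{e^{3}}{2} + \frac{e^{\frac{71}{12}}}{2}.

Antiderivative: F(x) = \frac{e^{3} e^{2 x} e^{- \frac{x^{2}}{3}}}{2}; value = - \frac{e^{3}}{2} + \frac{e^{\frac{71}{12}}}{2}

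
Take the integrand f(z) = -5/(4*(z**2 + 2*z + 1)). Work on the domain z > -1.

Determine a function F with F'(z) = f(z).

An antiderivative is F(z) = 5/(4*(z + 1)).

For F(z) to be correct the identity F'(z) - f(z) = 0 must hold.
Check: d/dz[5/(4*(z + 1))] = -5/(4*z**2 + 8*z + 4), which equals f(z).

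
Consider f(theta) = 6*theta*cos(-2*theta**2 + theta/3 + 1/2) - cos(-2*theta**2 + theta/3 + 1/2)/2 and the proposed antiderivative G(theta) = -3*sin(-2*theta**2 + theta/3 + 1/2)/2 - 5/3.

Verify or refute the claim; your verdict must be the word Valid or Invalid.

Valid - differentiating G returns exactly f.

d/dtheta[G] = 6*theta*cos(-2*theta**2 + theta/3 + 1/2) - cos(-2*theta**2 + theta/3 + 1/2)/2
This equals f(theta) exactly, so the claim holds.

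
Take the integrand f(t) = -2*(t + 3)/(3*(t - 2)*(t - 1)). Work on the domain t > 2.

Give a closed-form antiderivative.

The denominator factors as 3*(t - 2)*(t - 1); partial fractions split f into directly integrable pieces: 8/(3*(t - 1)) - 10/(3*(t - 2)).
Check: d/dt[-10*log(t - 2)/3 + 8*log(t - 1)/3] = (-2*t - 6)/(3*t**2 - 9*t + 6), which equals f(t).

An antiderivative is F(t) = -10*log(t - 2)/3 + 8*log(t - 1)/3.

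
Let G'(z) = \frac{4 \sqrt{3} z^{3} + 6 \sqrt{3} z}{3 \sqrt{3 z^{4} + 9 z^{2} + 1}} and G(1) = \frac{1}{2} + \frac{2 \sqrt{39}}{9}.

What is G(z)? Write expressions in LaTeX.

G(z) = \frac{2 \sqrt{z^{4} + 3 z^{2} + \frac{1}{3}}}{3} + \frac{1}{2}

The substitution u = z^{4} + 3 z^{2} + \frac{1}{3} works: G'(z) is exactly (dG/du)*(du/dz) for that inner function.
A general antiderivative is \frac{2 \sqrt{z^{4} + 3 z^{2} + \frac{1}{3}}}{3} + C.
The condition gives C = \frac{1}{2} + \frac{2 \sqrt{39}}{9} - (\frac{2 \sqrt{39}}{9}) = \frac{1}{2}.
So G(z) = \frac{2 \sqrt{z^{4} + 3 z^{2} + \frac{1}{3}}}{3} + \frac{1}{2}.
Check: d/dz[\frac{2 \sqrt{z^{4} + 3 z^{2} + \frac{1}{3}}}{3} + \frac{1}{2}] = \frac{4 \sqrt{3} z^{3} + 6 \sqrt{3} z}{3 \sqrt{3 z^{4} + 9 z^{2} + 1}} = G'(z).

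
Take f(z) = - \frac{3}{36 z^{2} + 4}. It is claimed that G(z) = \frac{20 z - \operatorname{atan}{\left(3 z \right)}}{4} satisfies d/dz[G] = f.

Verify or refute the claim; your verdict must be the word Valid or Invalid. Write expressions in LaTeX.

d/dz[G] = \frac{180 z^{2} + 17}{36 z^{2} + 4}
d/dz[G] - f(z) = 5 != 0.

Invalid: d/dz[G] - f = 5, which is not 0.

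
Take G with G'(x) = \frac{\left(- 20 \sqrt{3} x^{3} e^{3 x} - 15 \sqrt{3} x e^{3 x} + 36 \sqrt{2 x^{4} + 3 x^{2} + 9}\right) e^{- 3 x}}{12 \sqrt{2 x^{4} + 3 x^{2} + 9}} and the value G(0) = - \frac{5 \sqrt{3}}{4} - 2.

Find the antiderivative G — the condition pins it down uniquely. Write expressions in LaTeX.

Recover the given G'(x) by differentiating a candidate G(x); any mismatch rules it out.
A general antiderivative is - \frac{5 \sqrt{\frac{2 x^{4}}{3} + x^{2} + 3}}{4} - e^{- 3 x} + C.
The condition gives C = - \frac{5 \sqrt{3}}{4} - 2 - (- \frac{5 \sqrt{3}}{4} - 1) = -1.
So G(x) = \frac{\sqrt{3} \left(- 5 \sqrt{2 x^{4} + 3 x^{2} + 9} e^{3 x} - 4 \sqrt{3} e^{3 x} - 4 \sqrt{3}\right) e^{- 3 x}}{12}.
Check: d/dx[\frac{\sqrt{3} \left(- 5 \sqrt{2 x^{4} + 3 x^{2} + 9} e^{3 x} - 4 \sqrt{3} e^{3 x} - 4 \sqrt{3}\right) e^{- 3 x}}{12}] = \frac{\left(- 20 \sqrt{3} x^{3} e^{3 x} - 15 \sqrt{3} x e^{3 x} + 36 \sqrt{2 x^{4} + 3 x^{2} + 9}\right) e^{- 3 x}}{12 \sqrt{2 x^{4} + 3 x^{2} + 9}} = G'(x).

G(x) = \frac{\sqrt{3} \left(- 5 \sqrt{2 x^{4} + 3 x^{2} + 9} e^{3 x} - 4 \sqrt{3} e^{3 x} - 4 \sqrt{3}\right) e^{- 3 x}}{12}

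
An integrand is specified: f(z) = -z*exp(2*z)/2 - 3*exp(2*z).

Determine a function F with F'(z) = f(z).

An antiderivative is F(z) = -(2*z + 11)*exp(2*z)/8.

Recognize the product-rule pattern: f = u'v + uv' with u = -z/4 - 11/8, v = exp(2*z), so integration by parts undoes it.
Check: d/dz[-(2*z + 11)*exp(2*z)/8] = -z*exp(2*z)/2 - 3*exp(2*z) = f(z).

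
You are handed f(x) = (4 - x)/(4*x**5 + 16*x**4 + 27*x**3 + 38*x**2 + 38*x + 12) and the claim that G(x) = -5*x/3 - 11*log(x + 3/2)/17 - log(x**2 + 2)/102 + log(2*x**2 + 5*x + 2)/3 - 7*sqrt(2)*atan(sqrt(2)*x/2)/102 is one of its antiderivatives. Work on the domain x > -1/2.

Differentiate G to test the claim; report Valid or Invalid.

Invalid: d/dx[G] - f = -5/3, which is not 0.

d/dx[G] = (-20*x**5 - 80*x**4 - 135*x**3 - 190*x**2 - 193*x - 48)/(12*x**5 + 48*x**4 + 81*x**3 + 114*x**2 + 114*x + 36)
d/dx[G] - f(x) = -5/3 != 0.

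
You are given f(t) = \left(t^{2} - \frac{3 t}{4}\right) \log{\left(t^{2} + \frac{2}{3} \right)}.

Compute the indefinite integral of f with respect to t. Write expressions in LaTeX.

An antiderivative F(t) passes only if d/dt[F] lands on f(t) exactly.
Check: d/dt[\frac{- 48 t^{3} + 9 t^{2} \left(8 t - 9\right) \log{\left(t^{2} + \frac{2}{3} \right)} + 81 t^{2} + 96 t - 54 \log{\left(t^{2} + \frac{2}{3} \right)} - 32 \sqrt{6} \operatorname{atan}{\left(\frac{\sqrt{6} t}{2} \right)}}{216}] = t^{2} \log{\left(t^{2} + \frac{2}{3} \right)} - \frac{3 t \log{\left(t^{2} + \frac{2}{3} \right)}}{4}, which equals f(t).

F(t) = \frac{- 48 t^{3} + 9 t^{2} \left(8 t - 9\right) \log{\left(t^{2} + \frac{2}{3} \right)} + 81 t^{2} + 96 t - 54 \log{\left(t^{2} + \frac{2}{3} \right)} - 32 \sqrt{6} \operatorname{atan}{\left(\frac{\sqrt{6} t}{2} \right)}}{216} + C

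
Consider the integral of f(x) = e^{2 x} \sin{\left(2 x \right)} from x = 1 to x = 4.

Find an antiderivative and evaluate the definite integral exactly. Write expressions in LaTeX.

Since d/dx undoes antidifferentiation here, F'(x) = f(x) is required of F(x).
F(x) = \frac{e^{2 x} \sin{\left(2 x \right)}}{4} - \frac{e^{2 x} \cos{\left(2 x \right)}}{4} is an antiderivative of f.
Check: d/dx[\frac{e^{2 x} \sin{\left(2 x \right)}}{4} - \frac{e^{2 x} \cos{\left(2 x \right)}}{4}] = e^{2 x} \sin{\left(2 x \right)} = f(x).
F(4) = - \frac{e^{8} \cos{\left(8 \right)}}{4} + \frac{e^{8} \sin{\left(8 \right)}}{4}; F(1) = - \frac{e^{2} \cos{\left(2 \right)}}{4} + \frac{e^{2} \sin{\left(2 \right)}}{4}.
Integral = F(4) - F(1) = - \frac{e^{2} \sin{\left(2 \right)}}{4} + \frac{e^{2} \cos{\left(2 \right)}}{4} - \frac{e^{8} \cos{\left(8 \right)}}{4} + \frac{e^{8} \sin{\left(8 \right)}}{4}.

Antiderivative: F(x) = \frac{e^{2 x} \sin{\left(2 x \right)}}{4} - \frac{e^{2 x} \cos{\left(2 x \right)}}{4}; value = - \frac{e^{2} \sin{\left(2 \right)}}{4} + \frac{e^{2} \cos{\left(2 \right)}}{4} - \frac{e^{8} \cos{\left(8 \right)}}{4} + \frac{e^{8} \sin{\left(8 \right)}}{4}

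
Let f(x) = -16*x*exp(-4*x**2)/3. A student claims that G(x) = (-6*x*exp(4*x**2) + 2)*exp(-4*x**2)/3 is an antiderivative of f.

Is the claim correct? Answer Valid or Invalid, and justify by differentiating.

Invalid: d/dx[G] - f = -2, which is not 0.

d/dx[G] = (-16*x - 6*exp(4*x**2))*exp(-4*x**2)/3
d/dx[G] - f(x) = -2 != 0.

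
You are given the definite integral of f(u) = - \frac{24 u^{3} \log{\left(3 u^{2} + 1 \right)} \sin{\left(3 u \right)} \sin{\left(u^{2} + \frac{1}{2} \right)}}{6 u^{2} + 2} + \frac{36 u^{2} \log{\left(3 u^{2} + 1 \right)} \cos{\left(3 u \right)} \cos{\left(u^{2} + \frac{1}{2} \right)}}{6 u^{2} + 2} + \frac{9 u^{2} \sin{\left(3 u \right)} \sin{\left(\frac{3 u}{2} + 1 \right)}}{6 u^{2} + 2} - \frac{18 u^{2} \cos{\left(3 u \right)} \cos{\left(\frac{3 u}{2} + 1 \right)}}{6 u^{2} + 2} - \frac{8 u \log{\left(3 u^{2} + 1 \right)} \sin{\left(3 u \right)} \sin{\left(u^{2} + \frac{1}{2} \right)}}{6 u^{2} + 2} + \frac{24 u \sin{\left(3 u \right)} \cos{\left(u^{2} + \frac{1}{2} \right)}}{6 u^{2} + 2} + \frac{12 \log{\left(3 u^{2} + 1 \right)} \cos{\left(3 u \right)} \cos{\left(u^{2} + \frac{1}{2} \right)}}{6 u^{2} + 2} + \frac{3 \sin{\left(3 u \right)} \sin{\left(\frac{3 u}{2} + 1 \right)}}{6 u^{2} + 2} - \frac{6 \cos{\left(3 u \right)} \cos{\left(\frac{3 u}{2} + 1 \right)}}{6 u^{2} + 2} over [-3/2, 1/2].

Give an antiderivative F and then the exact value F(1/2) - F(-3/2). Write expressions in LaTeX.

f has the shape v'r + vr' for v = 2 \log{\left(3 u^{2} + 1 \right)} \cos{\left(u^{2} + \frac{1}{2} \right)} - \cos{\left(\frac{3 u}{2} + 1 \right)} and r = \sin{\left(3 u \right)} — it is the derivative of the product v*r.
F(u) = - \left(- 2 \log{\left(3 u^{2} + 1 \right)} \cos{\left(u^{2} + \frac{1}{2} \right)} + \cos{\left(\frac{3 u}{2} + 1 \right)}\right) \sin{\left(3 u \right)} is an antiderivative of f.
Check: d/du[- \left(- 2 \log{\left(3 u^{2} + 1 \right)} \cos{\left(u^{2} + \frac{1}{2} \right)} + \cos{\left(\frac{3 u}{2} + 1 \right)}\right) \sin{\left(3 u \right)}] = \frac{- 24 u^{3} \log{\left(3 u^{2} + 1 \right)} \sin{\left(3 u \right)} \sin{\left(u^{2} + \frac{1}{2} \right)} + 36 u^{2} \log{\left(3 u^{2} + 1 \right)} \cos{\left(3 u \right)} \cos{\left(u^{2} + \frac{1}{2} \right)} + 9 u^{2} \sin{\left(3 u \right)} \sin{\left(\frac{3 u}{2} + 1 \right)} - 18 u^{2} \cos{\left(3 u \right)} \cos{\left(\frac{3 u}{2} + 1 \right)} - 8 u \log{\left(3 u^{2} + 1 \right)} \sin{\left(3 u \right)} \sin{\left(u^{2} + \frac{1}{2} \right)} + 24 u \sin{\left(3 u \right)} \cos{\left(u^{2} + \frac{1}{2} \right)} + 12 \log{\left(3 u^{2} + 1 \right)} \cos{\left(3 u \right)} \cos{\left(u^{2} + \frac{1}{2} \right)} + 3 \sin{\left(3 u \right)} \sin{\left(\frac{3 u}{2} + 1 \right)} - 6 \cos{\left(3 u \right)} \cos{\left(\frac{3 u}{2} + 1 \right)}}{6 u^{2} + 2}, which equals f(u).
F(1/2) = - \sin{\left(\frac{3}{2} \right)} \cos{\left(\frac{7}{4} \right)} + 2 \log{\left(\frac{7}{4} \right)} \sin{\left(\frac{3}{2} \right)} \cos{\left(\frac{3}{4} \right)}; F(-3/2) = - 2 \log{\left(\frac{31}{4} \right)} \sin{\left(\frac{9}{2} \right)} \cos{\left(\frac{11}{4} \right)} + \sin{\left(\frac{9}{2} \right)} \cos{\left(\frac{5}{4} \right)}.
Integral = F(1/2) - F(-3/2) = - \sin{\left(\frac{3}{2} \right)} \cos{\left(\frac{7}{4} \right)} - \sin{\left(\frac{9}{2} \right)} \cos{\left(\frac{5}{4} \right)} + 2 \log{\left(\frac{7}{4} \right)} \sin{\left(\frac{3}{2} \right)} \cos{\left(\frac{3}{4} \right)} + 2 \log{\left(\frac{31}{4} \right)} \sin{\left(\frac{9}{2} \right)} \cos{\left(\frac{11}{4} \right)}.

Antiderivative: F(u) = - \left(- 2 \log{\left(3 u^{2} + 1 \right)} \cos{\left(u^{2} + \frac{1}{2} \right)} + \cos{\left(\frac{3 u}{2} + 1 \right)}\right) \sin{\left(3 u \right)}; value = - \sin{\left(\frac{3}{2} \right)} \cos{\left(\frac{7}{4} \right)} - \sin{\left(\frac{9}{2} \right)} \cos{\left(\frac{5}{4} \right)} + 2 \log{\left(\frac{7}{4} \right)} \sin{\left(\frac{3}{2} \right)} \cos{\left(\frac{3}{4} \right)} + 2 \log{\left(\frac{31}{4} \right)} \sin{\left(\frac{9}{2} \right)} \cos{\left(\frac{11}{4} \right)}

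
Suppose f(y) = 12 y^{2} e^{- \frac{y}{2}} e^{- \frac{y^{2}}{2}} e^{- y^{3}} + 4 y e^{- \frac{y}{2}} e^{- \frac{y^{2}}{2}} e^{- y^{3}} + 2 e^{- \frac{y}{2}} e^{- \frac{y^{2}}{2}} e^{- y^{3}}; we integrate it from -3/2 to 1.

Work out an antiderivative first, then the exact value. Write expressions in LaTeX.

f matches the chain-rule pattern g'(h)*h' with inner function h(y) = - y^{3} - \frac{y^{2}}{2} - \frac{y}{2}; substituting u = h(y) collapses the integral.
F(y) = - 4 e^{- y^{3} - \frac{y^{2}}{2} - \frac{y}{2}} is an antiderivative of f.
Check: d/dy[- 4 e^{- y^{3} - \frac{y^{2}}{2} - \frac{y}{2}}] = \left(12 y^{2} + 4 y + 2\right) e^{- \frac{y}{2}} e^{- \frac{y^{2}}{2}} e^{- y^{3}}, which equals f(y).
F(1) = - \frac{4}{e^{2}}; F(-3/2) = - 4 e^{3}.
Integral = F(1) - F(-3/2) = - \frac{4}{e^{2}} + 4 e^{3}.

Antiderivative: F(y) = - 4 e^{- y^{3} - \frac{y^{2}}{2} - \frac{y}{2}}; value = - \frac{4}{e^{2}} + 4 e^{3}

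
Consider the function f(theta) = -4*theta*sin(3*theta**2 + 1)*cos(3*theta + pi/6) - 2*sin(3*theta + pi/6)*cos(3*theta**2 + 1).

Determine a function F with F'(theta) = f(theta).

Recognize the product-rule pattern: f = u'v + uv' with u = 2*cos(3*theta**2 + 1)/3, v = cos(3*theta + pi/6), so integration by parts undoes it.
Check: d/dtheta[2*cos(3*theta + pi/6)*cos(3*theta**2 + 1)/3] = -4*theta*sin(3*theta**2 + 1)*cos(3*theta + pi/6) - 2*sin(3*theta + pi/6)*cos(3*theta**2 + 1) = f(theta).

An antiderivative is F(theta) = 2*cos(3*theta + pi/6)*cos(3*theta**2 + 1)/3.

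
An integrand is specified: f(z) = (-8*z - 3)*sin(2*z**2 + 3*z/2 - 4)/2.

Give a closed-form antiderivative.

An antiderivative is F(z) = cos(2*z**2 + 3*z/2 - 4).

f matches the chain-rule pattern g'(h)*h' with inner function h(z) = 2*z**2 + 3*z/2 - 4; substituting u = h(z) collapses the integral.
Check: d/dz[cos(2*z**2 + 3*z/2 - 4)] = -4*z*sin(2*z**2 + 3*z/2 - 4) - 3*sin(2*z**2 + 3*z/2 - 4)/2, which equals f(z).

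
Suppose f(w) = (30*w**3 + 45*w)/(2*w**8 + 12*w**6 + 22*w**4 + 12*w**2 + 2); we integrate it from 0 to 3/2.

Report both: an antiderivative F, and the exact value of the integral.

The substitution u = w**4/3 + w**2 + 1/3 works: f is exactly (dF/du)*(du/dw) for that inner function.
F(w) = -5/(4*(w**4/3 + w**2 + 1/3)) is an antiderivative of f.
Check: d/dw[-5/(4*(w**4/3 + w**2 + 1/3))] = (30*w**3 + 45*w)/(2*w**8 + 12*w**6 + 22*w**4 + 12*w**2 + 2) = f(w).
F(3/2) = -12/41; F(0) = -15/4.
Integral = F(3/2) - F(0) = 567/164.

Antiderivative: F(w) = -5/(4*(w**4/3 + w**2 + 1/3)); value = 567/164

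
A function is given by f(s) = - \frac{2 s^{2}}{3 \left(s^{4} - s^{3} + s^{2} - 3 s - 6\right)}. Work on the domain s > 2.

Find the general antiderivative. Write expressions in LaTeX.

F(s) = \frac{- 32 \log{\left(s - 2 \right)} + 14 \log{\left(s + 1 \right)} + 9 \log{\left(s^{2} + 3 \right)} - 30 \sqrt{3} \operatorname{atan}{\left(\frac{\sqrt{3} s}{3} \right)}}{252} + C

The denominator factors as 3 \left(s - 2\right) \left(s + 1\right) \left(s^{2} + 3\right); partial fractions split f into directly integrable pieces: \frac{s - 5}{14 \left(s^{2} + 3\right)} + \frac{1}{18 \left(s + 1\right)} - \frac{8}{63 \left(s - 2\right)}.
Check: d/ds[\frac{- 32 \log{\left(s - 2 \right)} + 14 \log{\left(s + 1 \right)} + 9 \log{\left(s^{2} + 3 \right)} - 30 \sqrt{3} \operatorname{atan}{\left(\frac{\sqrt{3} s}{3} \right)}}{252}] = - \frac{2 s^{2}}{3 s^{4} - 3 s^{3} + 3 s^{2} - 9 s - 18}, which equals f(s).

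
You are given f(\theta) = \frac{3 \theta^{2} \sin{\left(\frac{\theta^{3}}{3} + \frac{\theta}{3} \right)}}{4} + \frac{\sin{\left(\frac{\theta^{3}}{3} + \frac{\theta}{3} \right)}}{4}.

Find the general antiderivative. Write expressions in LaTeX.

The substitution u = \frac{\theta^{3}}{3} + \frac{\theta}{3} works: f is exactly (dF/du)*(du/d\theta) for that inner function.
Check: d/d\theta[- \frac{3 \cos{\left(\frac{\theta^{3}}{3} + \frac{\theta}{3} \right)}}{4}] = \frac{3 \theta^{2} \sin{\left(\frac{\theta^{3}}{3} + \frac{\theta}{3} \right)}}{4} + \frac{\sin{\left(\frac{\theta^{3}}{3} + \frac{\theta}{3} \right)}}{4} = f(\theta).

F(\theta) = - \frac{3 \cos{\left(\frac{\theta^{3}}{3} + \frac{\theta}{3} \right)}}{4} + C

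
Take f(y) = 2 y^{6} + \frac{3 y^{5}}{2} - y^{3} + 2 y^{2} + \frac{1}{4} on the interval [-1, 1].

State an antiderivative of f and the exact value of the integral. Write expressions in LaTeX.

The integrand splits into summands that can be handled one at a time.
F(y) = \frac{y \left(24 y^{6} + 21 y^{5} - 21 y^{3} + 56 y^{2} + 21\right)}{84} is an antiderivative of f.
Check: d/dy[\frac{y \left(24 y^{6} + 21 y^{5} - 21 y^{3} + 56 y^{2} + 21\right)}{84}] = 2 y^{6} + \frac{3 y^{5}}{2} - y^{3} + 2 y^{2} + \frac{1}{4} = f(y).
F(1) = \frac{101}{84}; F(-1) = - \frac{101}{84}.
Integral = F(1) - F(-1) = \frac{101}{42}.

Antiderivative: F(y) = \frac{y \left(24 y^{6} + 21 y^{5} - 21 y^{3} + 56 y^{2} + 21\right)}{84}; value = \frac{101}{42}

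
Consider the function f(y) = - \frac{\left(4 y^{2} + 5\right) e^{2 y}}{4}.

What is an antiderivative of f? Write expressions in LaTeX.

An antiderivative is F(y) = \frac{\left(- 4 y^{2} + 4 y - 7\right) e^{2 y}}{8}.

Recognize the product-rule pattern: f = u'v + uv' with u = - \frac{y^{2}}{2} + \frac{y}{2} - \frac{7}{8}, v = e^{2 y}, so integration by parts undoes it.
Check: d/dy[\frac{\left(- 4 y^{2} + 4 y - 7\right) e^{2 y}}{8}] = - y^{2} e^{2 y} - \frac{5 e^{2 y}}{4}, which equals f(y).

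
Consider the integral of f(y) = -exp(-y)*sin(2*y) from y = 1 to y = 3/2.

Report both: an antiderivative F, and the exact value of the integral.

Antiderivative: F(y) = (sin(2*y) + 2*cos(2*y))*exp(-y)/5; value = 2*exp(-3/2)*cos(3)/5 - exp(-1)*sin(2)/5 + exp(-3/2)*sin(3)/5 - 2*exp(-1)*cos(2)/5

An antiderivative F(y) passes only if d/dy[F] lands on f(y) exactly.
F(y) = (sin(2*y) + 2*cos(2*y))*exp(-y)/5 is an antiderivative of f.
Check: d/dy[(sin(2*y) + 2*cos(2*y))*exp(-y)/5] = -exp(-y)*sin(2*y) = f(y).
F(3/2) = 2*exp(-3/2)*cos(3)/5 + exp(-3/2)*sin(3)/5; F(1) = 2*exp(-1)*cos(2)/5 + exp(-1)*sin(2)/5.
Integral = F(3/2) - F(1) = 2*exp(-3/2)*cos(3)/5 - exp(-1)*sin(2)/5 + exp(-3/2)*sin(3)/5 - 2*exp(-1)*cos(2)/5.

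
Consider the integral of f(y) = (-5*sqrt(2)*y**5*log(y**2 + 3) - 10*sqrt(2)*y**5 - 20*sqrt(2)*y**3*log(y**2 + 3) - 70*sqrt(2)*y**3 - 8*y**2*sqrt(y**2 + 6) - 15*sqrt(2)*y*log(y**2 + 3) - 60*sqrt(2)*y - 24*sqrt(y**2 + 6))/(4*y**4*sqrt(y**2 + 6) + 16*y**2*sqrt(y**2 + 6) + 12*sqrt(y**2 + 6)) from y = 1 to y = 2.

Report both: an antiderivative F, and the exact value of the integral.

Since d/dy undoes antidifferentiation here, F'(y) = f(y) is required of F(y).
F(y) = -(5*sqrt(2)*sqrt(y**2 + 6)*log(y**2 + 3) + 8*atan(y))/4 is an antiderivative of f.
Check: d/dy[-(5*sqrt(2)*sqrt(y**2 + 6)*log(y**2 + 3) + 8*atan(y))/4] = (-5*sqrt(2)*y**5*log(y**2 + 3) - 10*sqrt(2)*y**5 - 20*sqrt(2)*y**3*log(y**2 + 3) - 70*sqrt(2)*y**3 - 8*y**2*sqrt(y**2 + 6) - 15*sqrt(2)*y*log(y**2 + 3) - 60*sqrt(2)*y - 24*sqrt(y**2 + 6))/(4*y**4*sqrt(y**2 + 6) + 16*y**2*sqrt(y**2 + 6) + 12*sqrt(y**2 + 6)) = f(y).
F(2) = -5*sqrt(5)*log(7)/2 - 2*atan(2); F(1) = -5*sqrt(14)*log(4)/4 - pi/2.
Integral = F(2) - F(1) = -5*sqrt(5)*log(7)/2 - 2*atan(2) + pi/2 + 5*sqrt(14)*log(4)/4.

Antiderivative: F(y) = -(5*sqrt(2)*sqrt(y**2 + 6)*log(y**2 + 3) + 8*atan(y))/4; value = -5*sqrt(5)*log(7)/2 - 2*atan(2) + pi/2 + 5*sqrt(14)*log(4)/4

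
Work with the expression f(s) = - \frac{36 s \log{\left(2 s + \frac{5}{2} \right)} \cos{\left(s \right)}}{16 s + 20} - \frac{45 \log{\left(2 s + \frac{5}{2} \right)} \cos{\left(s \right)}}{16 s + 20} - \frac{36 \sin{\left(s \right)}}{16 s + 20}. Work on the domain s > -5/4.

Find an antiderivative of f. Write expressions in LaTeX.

Recognize the product-rule pattern: f = u'v + uv' with u = - \frac{9 \log{\left(2 s + \frac{5}{2} \right)}}{4}, v = \sin{\left(s \right)}, so integration by parts undoes it.
Check: d/ds[- \frac{9 \log{\left(2 s + \frac{5}{2} \right)} \sin{\left(s \right)}}{4}] = \frac{- 36 s \log{\left(2 s + \frac{5}{2} \right)} \cos{\left(s \right)} - 45 \log{\left(2 s + \frac{5}{2} \right)} \cos{\left(s \right)} - 36 \sin{\left(s \right)}}{16 s + 20}, which equals f(s).

An antiderivative is F(s) = - \frac{9 \log{\left(2 s + \frac{5}{2} \right)} \sin{\left(s \right)}}{4}.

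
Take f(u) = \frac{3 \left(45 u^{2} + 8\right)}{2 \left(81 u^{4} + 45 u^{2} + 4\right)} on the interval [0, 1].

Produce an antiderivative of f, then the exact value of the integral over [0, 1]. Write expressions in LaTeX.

Antiderivative: F(u) = \operatorname{atan}{\left(\frac{3 u}{2} \right)} + \frac{\operatorname{atan}{\left(3 u \right)}}{2}; value = \frac{\operatorname{atan}{\left(3 \right)}}{2} + \operatorname{atan}{\left(\frac{3}{2} \right)}

Since d/du undoes antidifferentiation here, F'(u) = f(u) is required of F(u).
F(u) = \operatorname{atan}{\left(\frac{3 u}{2} \right)} + \frac{\operatorname{atan}{\left(3 u \right)}}{2} is an antiderivative of f.
Check: d/du[\operatorname{atan}{\left(\frac{3 u}{2} \right)} + \frac{\operatorname{atan}{\left(3 u \right)}}{2}] = \frac{135 u^{2} + 24}{162 u^{4} + 90 u^{2} + 8}, which equals f(u).
F(1) = \frac{\operatorname{atan}{\left(3 \right)}}{2} + \operatorname{atan}{\left(\frac{3}{2} \right)}; F(0) = 0.
Integral = F(1) - F(0) = \frac{\operatorname{atan}{\left(3 \right)}}{2} + \operatorname{atan}{\left(\frac{3}{2} \right)}.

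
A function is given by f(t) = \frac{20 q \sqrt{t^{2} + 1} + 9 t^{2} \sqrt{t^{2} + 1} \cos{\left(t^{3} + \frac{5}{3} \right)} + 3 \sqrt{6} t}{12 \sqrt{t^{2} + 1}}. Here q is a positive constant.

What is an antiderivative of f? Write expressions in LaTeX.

An antiderivative is F(t) = \frac{20 q t + 3 \sqrt{6} \sqrt{t^{2} + 1} + 3 \sin{\left(t^{3} + \frac{5}{3} \right)}}{12}.

Any candidate F(t) must reproduce f(t) exactly when differentiated.
Check: d/dt[\frac{20 q t + 3 \sqrt{6} \sqrt{t^{2} + 1} + 3 \sin{\left(t^{3} + \frac{5}{3} \right)}}{12}] = \frac{20 q \sqrt{t^{2} + 1} + 9 t^{2} \sqrt{t^{2} + 1} \cos{\left(t^{3} + \frac{5}{3} \right)} + 3 \sqrt{6} t}{12 \sqrt{t^{2} + 1}} = f(t).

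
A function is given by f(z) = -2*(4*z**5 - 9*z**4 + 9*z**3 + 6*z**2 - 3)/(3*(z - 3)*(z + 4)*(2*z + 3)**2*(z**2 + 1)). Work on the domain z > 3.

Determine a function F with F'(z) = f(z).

Factor the denominator (3*(z - 3)*(z + 4)*(2*z + 3)**2*(z**2 + 1)) and decompose: f = (2333*z - 2141)/(43095*(z**2 + 1)) + 605564/(342225*(2*z + 3)) - 1022/(585*(2*z + 3)**2) - 13766/(8925*(z + 4)) - 179/(2835*(z - 3)); each piece integrates to a log, atan, or power term.
Check: d/dz[-179*log(z - 3)/2835 + 302782*log(z + 3/2)/342225 - 13766*log(z + 4)/8925 + 2333*log(z**2 + 1)/86190 - 2141*atan(z)/43095 + 511/(1170*z + 1755)] = (-8*z**5 + 18*z**4 - 18*z**3 - 12*z**2 + 6)/(12*z**6 + 48*z**5 - 69*z**4 - 357*z**3 - 405*z**2 - 405*z - 324), which equals f(z).

An antiderivative is F(z) = -179*log(z - 3)/2835 + 302782*log(z + 3/2)/342225 - 13766*log(z + 4)/8925 + 2333*log(z**2 + 1)/86190 - 2141*atan(z)/43095 + 511/(1170*z + 1755).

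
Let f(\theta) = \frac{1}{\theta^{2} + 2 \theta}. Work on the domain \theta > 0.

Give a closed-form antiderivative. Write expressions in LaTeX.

Factor the denominator (\theta \left(\theta + 2\right)) and decompose: f = - \frac{1}{2 \left(\theta + 2\right)} + \frac{1}{2 \theta}; each piece integrates to a log, atan, or power term.
Check: d/d\theta[\frac{\log{\left(\theta \right)}}{2} - \frac{\log{\left(\theta + 2 \right)}}{2}] = \frac{1}{\theta^{2} + 2 \theta} = f(\theta).

An antiderivative is F(\theta) = \frac{\log{\left(\theta \right)}}{2} - \frac{\log{\left(\theta + 2 \right)}}{2}.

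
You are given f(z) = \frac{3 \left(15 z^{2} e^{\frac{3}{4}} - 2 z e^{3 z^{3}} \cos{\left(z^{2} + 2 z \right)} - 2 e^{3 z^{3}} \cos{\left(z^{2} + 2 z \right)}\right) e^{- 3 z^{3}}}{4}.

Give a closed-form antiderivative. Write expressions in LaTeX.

Any candidate F(z) must reproduce f(z) exactly when differentiated.
Check: d/dz[- \frac{3 \sin{\left(z^{2} + 2 z \right)} + 5 e^{\frac{3}{4}} e^{- 3 z^{3}}}{4}] = \frac{\left(45 z^{2} e^{\frac{3}{4}} - 6 z e^{3 z^{3}} \cos{\left(z^{2} + 2 z \right)} - 6 e^{3 z^{3}} \cos{\left(z^{2} + 2 z \right)}\right) e^{- 3 z^{3}}}{4}, which equals f(z).

An antiderivative is F(z) = - \frac{3 \sin{\left(z^{2} + 2 z \right)} + 5 e^{\frac{3}{4}} e^{- 3 z^{3}}}{4}.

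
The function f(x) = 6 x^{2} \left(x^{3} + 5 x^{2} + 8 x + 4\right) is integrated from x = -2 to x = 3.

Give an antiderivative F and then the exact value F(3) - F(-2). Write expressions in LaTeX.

Antiderivative: F(x) = x^{6} + 6 x^{5} + 12 x^{4} + 8 x^{3}; value = 3375

f matches the chain-rule pattern g'(h)*h' with inner function h(x) = x^{2} + 2 x; substituting u = h(x) collapses the integral.
F(x) = x^{6} + 6 x^{5} + 12 x^{4} + 8 x^{3} is an antiderivative of f.
Check: d/dx[x^{6} + 6 x^{5} + 12 x^{4} + 8 x^{3}] = 6 x^{5} + 30 x^{4} + 48 x^{3} + 24 x^{2}, which equals f(x).
F(3) = 3375; F(-2) = 0.
Integral = F(3) - F(-2) = 3375.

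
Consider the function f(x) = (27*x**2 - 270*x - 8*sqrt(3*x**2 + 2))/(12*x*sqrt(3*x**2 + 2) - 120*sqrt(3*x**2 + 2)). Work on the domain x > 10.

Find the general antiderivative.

Check any antiderivative F(x) by computing F'(x) and comparing it with f(x).
Check: d/dx[3*sqrt(3*x**2 + 2)/4 - 2*log(x/2 - 5)/3] = (27*x**2 - 270*x - 8*sqrt(3*x**2 + 2))/(12*x*sqrt(3*x**2 + 2) - 120*sqrt(3*x**2 + 2)) = f(x).

F(x) = 3*sqrt(3*x**2 + 2)/4 - 2*log(x/2 - 5)/3 + C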